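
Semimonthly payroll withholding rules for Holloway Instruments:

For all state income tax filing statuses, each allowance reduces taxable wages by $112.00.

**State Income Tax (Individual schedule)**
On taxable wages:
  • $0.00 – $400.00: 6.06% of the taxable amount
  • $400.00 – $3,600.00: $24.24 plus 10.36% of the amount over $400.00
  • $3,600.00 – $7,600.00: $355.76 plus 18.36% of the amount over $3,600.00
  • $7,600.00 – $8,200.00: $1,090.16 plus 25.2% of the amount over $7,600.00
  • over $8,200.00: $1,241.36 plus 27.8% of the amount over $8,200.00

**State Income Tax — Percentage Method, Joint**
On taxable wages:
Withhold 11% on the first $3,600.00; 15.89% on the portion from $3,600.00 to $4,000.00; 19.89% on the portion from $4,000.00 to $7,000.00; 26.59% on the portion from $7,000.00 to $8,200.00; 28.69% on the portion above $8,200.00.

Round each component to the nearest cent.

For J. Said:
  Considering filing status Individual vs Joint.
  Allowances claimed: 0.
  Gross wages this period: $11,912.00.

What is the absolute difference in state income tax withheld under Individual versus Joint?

$167.01

State Income Tax (Individual): taxable = $11,912.00
  $1,241.36 + 27.8% × ($11,912.00 − $8,200.00) = $1,241.36 + 27.8% × $3,712.00 = $2,273.30
State Income Tax (Joint): taxable = $11,912.00
  $1,375.34 + 28.69% × ($11,912.00 − $8,200.00) = $1,375.34 + 28.69% × $3,712.00 = $2,440.31
Difference: |$2,273.30 − $2,440.31| = $167.01 (higher under Joint)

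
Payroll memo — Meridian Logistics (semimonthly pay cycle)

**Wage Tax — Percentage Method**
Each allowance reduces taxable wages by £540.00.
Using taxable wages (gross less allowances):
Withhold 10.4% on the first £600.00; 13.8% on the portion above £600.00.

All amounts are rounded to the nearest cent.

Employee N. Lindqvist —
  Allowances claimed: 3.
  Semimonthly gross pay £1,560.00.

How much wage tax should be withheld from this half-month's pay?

£0.00

Wage Tax: taxable = £1,560.00 − 3×£540.00 = £-60.00
  Taxable ≤ 0 → £0.00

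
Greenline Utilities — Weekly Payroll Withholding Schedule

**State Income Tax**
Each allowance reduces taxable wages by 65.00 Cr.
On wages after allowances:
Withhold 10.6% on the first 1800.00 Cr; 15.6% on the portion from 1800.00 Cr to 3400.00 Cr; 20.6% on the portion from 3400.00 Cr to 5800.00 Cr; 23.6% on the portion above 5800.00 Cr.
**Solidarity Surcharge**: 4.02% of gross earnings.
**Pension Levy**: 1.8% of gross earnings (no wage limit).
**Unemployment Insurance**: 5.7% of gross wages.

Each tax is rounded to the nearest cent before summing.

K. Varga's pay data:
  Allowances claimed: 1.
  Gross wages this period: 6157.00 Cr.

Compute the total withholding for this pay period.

1713.00 Cr

State Income Tax: taxable = 6157.00 Cr − 1×65.00 Cr = 6092.00 Cr
  934.80 Cr + 23.6% × (6092.00 Cr − 5800.00 Cr) = 934.80 Cr + 23.6% × 292.00 Cr = 1003.71 Cr
Solidarity Surcharge: 4.02% × 6157.00 Cr = 247.51 Cr
Pension Levy: 1.8% × 6157.00 Cr = 110.83 Cr
Unemployment Insurance: 5.7% × 6157.00 Cr = 350.95 Cr
Total: 1003.71 Cr + 247.51 Cr + 110.83 Cr + 350.95 Cr = 1713.00 Cr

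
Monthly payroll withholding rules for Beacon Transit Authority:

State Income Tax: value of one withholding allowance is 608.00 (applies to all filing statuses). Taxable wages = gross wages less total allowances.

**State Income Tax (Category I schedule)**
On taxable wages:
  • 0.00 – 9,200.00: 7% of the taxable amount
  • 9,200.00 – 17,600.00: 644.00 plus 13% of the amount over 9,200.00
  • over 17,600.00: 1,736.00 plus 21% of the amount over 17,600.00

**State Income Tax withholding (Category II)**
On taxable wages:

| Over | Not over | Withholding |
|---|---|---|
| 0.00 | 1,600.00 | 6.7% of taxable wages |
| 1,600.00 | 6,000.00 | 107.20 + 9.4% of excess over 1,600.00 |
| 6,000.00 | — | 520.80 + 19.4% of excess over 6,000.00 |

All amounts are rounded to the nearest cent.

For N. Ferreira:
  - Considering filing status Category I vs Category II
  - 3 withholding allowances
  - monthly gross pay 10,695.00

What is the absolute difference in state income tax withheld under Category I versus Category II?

456.80

State Income Tax (Category I): taxable = 10,695.00 − 3×608.00 = 8,871.00
  7% × 8,871.00 = 620.97
State Income Tax (Category II): taxable = 10,695.00 − 3×608.00 = 8,871.00
  520.80 + 19.4% × (8,871.00 − 6,000.00) = 520.80 + 19.4% × 2,871.00 = 1,077.77
Difference: |620.97 − 1,077.77| = 456.80 (higher under Category II)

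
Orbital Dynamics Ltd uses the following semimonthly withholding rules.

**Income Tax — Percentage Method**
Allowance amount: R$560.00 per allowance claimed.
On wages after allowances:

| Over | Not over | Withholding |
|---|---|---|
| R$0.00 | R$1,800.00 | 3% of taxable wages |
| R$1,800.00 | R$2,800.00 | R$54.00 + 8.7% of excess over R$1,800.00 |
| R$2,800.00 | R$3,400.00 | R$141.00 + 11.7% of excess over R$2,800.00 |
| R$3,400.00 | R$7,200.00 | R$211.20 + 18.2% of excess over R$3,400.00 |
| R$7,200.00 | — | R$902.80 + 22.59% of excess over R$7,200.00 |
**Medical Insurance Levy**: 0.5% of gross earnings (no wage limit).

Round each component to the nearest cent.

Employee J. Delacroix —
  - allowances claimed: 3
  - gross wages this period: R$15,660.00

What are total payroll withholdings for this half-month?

R$2,512.70

Income Tax: taxable = R$15,660.00 − 3×R$560.00 = R$13,980.00
  R$902.80 + 22.59% × (R$13,980.00 − R$7,200.00) = R$902.80 + 22.59% × R$6,780.00 = R$2,434.40
Medical Insurance Levy: 0.5% × R$15,660.00 = R$78.30
Total: R$2,434.40 + R$78.30 = R$2,512.70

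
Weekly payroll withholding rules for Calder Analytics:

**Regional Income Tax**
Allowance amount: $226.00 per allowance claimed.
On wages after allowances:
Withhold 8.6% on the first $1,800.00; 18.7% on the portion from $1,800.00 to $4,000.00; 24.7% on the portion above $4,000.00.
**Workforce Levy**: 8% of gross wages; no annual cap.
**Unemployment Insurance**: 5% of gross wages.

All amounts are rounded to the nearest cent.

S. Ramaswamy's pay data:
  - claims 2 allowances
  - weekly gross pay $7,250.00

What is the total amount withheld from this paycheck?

$2,199.81

Regional Income Tax: taxable = $7,250.00 − 2×$226.00 = $6,798.00
  $566.20 + 24.7% × ($6,798.00 − $4,000.00) = $566.20 + 24.7% × $2,798.00 = $1,257.31
Workforce Levy: 8% × $7,250.00 = $580.00
Unemployment Insurance: 5% × $7,250.00 = $362.50
Total: $1,257.31 + $580.00 + $362.50 = $2,199.81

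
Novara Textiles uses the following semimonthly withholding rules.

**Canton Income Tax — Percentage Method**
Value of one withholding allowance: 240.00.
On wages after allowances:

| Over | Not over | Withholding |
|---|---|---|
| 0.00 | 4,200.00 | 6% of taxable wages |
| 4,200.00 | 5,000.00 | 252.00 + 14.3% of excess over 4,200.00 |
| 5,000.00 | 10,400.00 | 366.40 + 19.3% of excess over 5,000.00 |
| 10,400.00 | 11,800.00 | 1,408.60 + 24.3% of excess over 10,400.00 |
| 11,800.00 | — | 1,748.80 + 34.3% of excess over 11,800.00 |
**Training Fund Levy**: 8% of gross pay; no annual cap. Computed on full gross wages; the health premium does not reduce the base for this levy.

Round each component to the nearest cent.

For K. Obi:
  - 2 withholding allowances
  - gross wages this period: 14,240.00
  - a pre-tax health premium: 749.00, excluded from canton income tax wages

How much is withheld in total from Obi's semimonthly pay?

3,303.37

Canton Income Tax: taxable = 14,240.00 − 749.00 − 2×240.00 = 13,011.00
  1,748.80 + 34.3% × (13,011.00 − 11,800.00) = 1,748.80 + 34.3% × 1,211.00 = 2,164.17
Training Fund Levy: 8% × 14,240.00 = 1,139.20
Total: 2,164.17 + 1,139.20 = 3,303.37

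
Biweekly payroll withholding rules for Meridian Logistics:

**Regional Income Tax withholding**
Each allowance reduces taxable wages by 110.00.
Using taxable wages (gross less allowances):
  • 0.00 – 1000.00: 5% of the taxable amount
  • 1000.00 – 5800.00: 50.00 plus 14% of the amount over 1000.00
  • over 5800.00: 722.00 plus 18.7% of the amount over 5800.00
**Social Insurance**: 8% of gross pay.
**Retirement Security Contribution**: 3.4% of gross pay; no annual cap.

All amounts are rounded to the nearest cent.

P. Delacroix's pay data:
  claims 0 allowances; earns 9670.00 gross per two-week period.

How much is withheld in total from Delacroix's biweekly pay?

Regional Income Tax: taxable = 9670.00
  722.00 + 18.7% × (9670.00 − 5800.00) = 722.00 + 18.7% × 3870.00 = 1445.69
Social Insurance: 8% × 9670.00 = 773.60
Retirement Security Contribution: 3.4% × 9670.00 = 328.78
Total: 1445.69 + 773.60 + 328.78 = 2548.07

2548.07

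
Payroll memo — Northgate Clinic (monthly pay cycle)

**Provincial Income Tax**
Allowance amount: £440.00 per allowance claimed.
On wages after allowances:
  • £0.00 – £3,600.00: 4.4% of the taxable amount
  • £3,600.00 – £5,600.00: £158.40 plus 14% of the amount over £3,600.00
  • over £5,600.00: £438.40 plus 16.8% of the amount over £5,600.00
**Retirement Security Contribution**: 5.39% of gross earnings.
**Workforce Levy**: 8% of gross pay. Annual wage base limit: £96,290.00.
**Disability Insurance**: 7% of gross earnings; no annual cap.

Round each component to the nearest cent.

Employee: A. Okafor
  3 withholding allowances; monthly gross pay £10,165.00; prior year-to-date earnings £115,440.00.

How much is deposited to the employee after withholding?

£7,922.00

Provincial Income Tax: taxable = £10,165.00 − 3×£440.00 = £8,845.00
  £438.40 + 16.8% × (£8,845.00 − £5,600.00) = £438.40 + 16.8% × £3,245.00 = £983.56
Retirement Security Contribution: 5.39% × £10,165.00 = £547.89
Workforce Levy: YTD £115,440.00 ≥ cap £96,290.00 → £0.00
Disability Insurance: 7% × £10,165.00 = £711.55
Total withheld: £983.56 + £547.89 + £0.00 + £711.55 = £2,243.00
Net pay: £10,165.00 − £2,243.00 = £7,922.00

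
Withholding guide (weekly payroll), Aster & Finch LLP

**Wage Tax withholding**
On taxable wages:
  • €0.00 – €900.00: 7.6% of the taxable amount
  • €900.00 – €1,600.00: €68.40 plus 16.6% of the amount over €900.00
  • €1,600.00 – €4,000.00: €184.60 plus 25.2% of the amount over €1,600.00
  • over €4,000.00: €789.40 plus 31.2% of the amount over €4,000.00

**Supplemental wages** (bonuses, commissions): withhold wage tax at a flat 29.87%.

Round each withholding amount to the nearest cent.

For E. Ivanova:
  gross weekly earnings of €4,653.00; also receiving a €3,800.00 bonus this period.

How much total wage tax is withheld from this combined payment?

€2,128.20

Wage Tax: taxable = €4,653.00
  €789.40 + 31.2% × (€4,653.00 − €4,000.00) = €789.40 + 31.2% × €653.00 = €993.14
Supplemental (29.87% flat on bonus): 29.87% × €3,800.00 = €1,135.06
Total wage tax: €993.14 + €1,135.06 = €2,128.20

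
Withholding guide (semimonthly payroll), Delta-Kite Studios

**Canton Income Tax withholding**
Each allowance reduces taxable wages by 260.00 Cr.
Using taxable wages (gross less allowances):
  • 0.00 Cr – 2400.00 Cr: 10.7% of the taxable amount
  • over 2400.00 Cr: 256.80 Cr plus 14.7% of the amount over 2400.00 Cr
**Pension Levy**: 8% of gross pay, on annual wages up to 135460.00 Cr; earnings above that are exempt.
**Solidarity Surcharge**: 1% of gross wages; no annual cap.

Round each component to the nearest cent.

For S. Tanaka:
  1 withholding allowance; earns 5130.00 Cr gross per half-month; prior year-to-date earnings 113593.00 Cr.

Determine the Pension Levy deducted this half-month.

410.40 Cr

Pension Levy: 8% × 5130.00 Cr = 410.40 Cr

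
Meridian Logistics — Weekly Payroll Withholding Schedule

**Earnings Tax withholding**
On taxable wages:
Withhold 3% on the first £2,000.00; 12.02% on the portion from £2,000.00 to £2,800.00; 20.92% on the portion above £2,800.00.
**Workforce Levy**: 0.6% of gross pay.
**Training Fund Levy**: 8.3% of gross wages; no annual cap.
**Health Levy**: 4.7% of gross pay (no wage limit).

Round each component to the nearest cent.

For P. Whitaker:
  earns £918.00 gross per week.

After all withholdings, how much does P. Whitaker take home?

£765.61

Earnings Tax: taxable = £918.00
  3% × £918.00 = £27.54
Workforce Levy: 0.6% × £918.00 = £5.51
Training Fund Levy: 8.3% × £918.00 = £76.19
Health Levy: 4.7% × £918.00 = £43.15
Total withheld: £27.54 + £5.51 + £76.19 + £43.15 = £152.39
Net pay: £918.00 − £152.39 = £765.61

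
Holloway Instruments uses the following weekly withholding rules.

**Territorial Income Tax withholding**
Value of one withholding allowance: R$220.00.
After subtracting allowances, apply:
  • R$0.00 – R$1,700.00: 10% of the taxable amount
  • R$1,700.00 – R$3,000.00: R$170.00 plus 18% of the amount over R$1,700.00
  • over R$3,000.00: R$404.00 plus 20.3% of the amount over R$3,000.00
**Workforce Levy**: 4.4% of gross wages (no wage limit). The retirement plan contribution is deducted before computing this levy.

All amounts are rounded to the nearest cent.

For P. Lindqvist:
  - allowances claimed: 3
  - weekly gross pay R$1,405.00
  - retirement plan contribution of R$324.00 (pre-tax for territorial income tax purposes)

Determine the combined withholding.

Territorial Income Tax: taxable = R$1,405.00 − R$324.00 − 3×R$220.00 = R$421.00
  10% × R$421.00 = R$42.10
Workforce Levy: 4.4% × R$1,081.00 = R$47.56
Total: R$42.10 + R$47.56 = R$89.66

R$89.66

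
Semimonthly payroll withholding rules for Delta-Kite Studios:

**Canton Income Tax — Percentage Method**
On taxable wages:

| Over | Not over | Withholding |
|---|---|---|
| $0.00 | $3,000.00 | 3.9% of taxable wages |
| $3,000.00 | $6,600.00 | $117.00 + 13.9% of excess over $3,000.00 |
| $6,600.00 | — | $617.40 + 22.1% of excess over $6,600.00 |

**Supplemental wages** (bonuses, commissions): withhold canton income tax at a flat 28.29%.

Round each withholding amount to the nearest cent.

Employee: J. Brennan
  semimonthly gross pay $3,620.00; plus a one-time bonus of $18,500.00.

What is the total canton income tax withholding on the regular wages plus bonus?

$5,436.83

Canton Income Tax: taxable = $3,620.00
  $117.00 + 13.9% × ($3,620.00 − $3,000.00) = $117.00 + 13.9% × $620.00 = $203.18
Supplemental (28.29% flat on bonus): 28.29% × $18,500.00 = $5,233.65
Total canton income tax: $203.18 + $5,233.65 = $5,436.83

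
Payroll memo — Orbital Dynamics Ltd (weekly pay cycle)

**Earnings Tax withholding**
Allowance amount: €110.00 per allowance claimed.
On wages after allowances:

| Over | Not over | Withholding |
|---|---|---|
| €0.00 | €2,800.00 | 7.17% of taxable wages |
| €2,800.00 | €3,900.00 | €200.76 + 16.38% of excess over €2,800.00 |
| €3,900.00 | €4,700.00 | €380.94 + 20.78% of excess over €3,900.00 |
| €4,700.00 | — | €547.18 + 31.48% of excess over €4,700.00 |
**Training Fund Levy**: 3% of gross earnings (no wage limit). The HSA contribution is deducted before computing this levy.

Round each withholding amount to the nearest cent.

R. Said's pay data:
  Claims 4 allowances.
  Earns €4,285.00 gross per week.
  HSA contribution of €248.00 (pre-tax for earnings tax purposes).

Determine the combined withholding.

Earnings Tax: taxable = €4,285.00 − €248.00 − 4×€110.00 = €3,597.00
  €200.76 + 16.38% × (€3,597.00 − €2,800.00) = €200.76 + 16.38% × €797.00 = €331.31
Training Fund Levy: 3% × €4,037.00 = €121.11
Total: €331.31 + €121.11 = €452.42

€452.42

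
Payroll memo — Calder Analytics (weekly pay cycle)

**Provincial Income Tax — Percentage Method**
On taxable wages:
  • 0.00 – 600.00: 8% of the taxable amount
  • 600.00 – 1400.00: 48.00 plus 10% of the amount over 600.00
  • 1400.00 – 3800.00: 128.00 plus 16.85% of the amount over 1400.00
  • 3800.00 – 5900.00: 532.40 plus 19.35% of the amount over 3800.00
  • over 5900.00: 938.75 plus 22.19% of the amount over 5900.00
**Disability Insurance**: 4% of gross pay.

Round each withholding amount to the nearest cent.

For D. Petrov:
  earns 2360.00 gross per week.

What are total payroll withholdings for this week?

384.16

Provincial Income Tax: taxable = 2360.00
  128.00 + 16.85% × (2360.00 − 1400.00) = 128.00 + 16.85% × 960.00 = 289.76
Disability Insurance: 4% × 2360.00 = 94.40
Total: 289.76 + 94.40 = 384.16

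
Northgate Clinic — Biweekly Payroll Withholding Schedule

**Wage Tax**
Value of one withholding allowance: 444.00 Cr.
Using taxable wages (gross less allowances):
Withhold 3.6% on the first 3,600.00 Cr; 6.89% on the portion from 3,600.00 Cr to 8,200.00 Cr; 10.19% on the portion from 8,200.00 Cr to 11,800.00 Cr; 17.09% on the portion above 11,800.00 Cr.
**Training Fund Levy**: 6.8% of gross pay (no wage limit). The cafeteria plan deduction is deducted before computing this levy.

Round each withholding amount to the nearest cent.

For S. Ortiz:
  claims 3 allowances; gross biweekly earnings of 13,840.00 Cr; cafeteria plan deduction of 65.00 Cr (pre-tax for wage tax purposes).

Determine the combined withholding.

Wage Tax: taxable = 13,840.00 Cr − 65.00 Cr − 3×444.00 Cr = 12,443.00 Cr
  813.38 Cr + 17.09% × (12,443.00 Cr − 11,800.00 Cr) = 813.38 Cr + 17.09% × 643.00 Cr = 923.27 Cr
Training Fund Levy: 6.8% × 13,775.00 Cr = 936.70 Cr
Total: 923.27 Cr + 936.70 Cr = 1,859.97 Cr

1,859.97 Cr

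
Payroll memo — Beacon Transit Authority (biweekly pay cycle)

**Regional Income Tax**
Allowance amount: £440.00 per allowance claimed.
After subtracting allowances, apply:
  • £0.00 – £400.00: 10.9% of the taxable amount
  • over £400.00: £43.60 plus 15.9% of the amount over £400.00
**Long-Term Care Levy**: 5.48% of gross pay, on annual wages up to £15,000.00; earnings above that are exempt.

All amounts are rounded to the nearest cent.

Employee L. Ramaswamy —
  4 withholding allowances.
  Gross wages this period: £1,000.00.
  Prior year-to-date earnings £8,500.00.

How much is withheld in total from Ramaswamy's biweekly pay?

£54.80

Regional Income Tax: taxable = £1,000.00 − 4×£440.00 = £-760.00
  Taxable ≤ 0 → £0.00
Long-Term Care Levy: 5.48% × £1,000.00 = £54.80
Total: £0.00 + £54.80 = £54.80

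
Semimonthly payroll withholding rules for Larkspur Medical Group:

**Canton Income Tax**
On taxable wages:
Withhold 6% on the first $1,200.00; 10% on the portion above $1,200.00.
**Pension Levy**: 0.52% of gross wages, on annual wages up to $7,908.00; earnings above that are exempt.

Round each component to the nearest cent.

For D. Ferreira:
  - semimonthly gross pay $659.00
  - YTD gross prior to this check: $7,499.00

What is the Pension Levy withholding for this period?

$2.13

Pension Levy: cap $7,908.00 − YTD $7,499.00 = $409.00 subject; 0.52% × $409.00 = $2.13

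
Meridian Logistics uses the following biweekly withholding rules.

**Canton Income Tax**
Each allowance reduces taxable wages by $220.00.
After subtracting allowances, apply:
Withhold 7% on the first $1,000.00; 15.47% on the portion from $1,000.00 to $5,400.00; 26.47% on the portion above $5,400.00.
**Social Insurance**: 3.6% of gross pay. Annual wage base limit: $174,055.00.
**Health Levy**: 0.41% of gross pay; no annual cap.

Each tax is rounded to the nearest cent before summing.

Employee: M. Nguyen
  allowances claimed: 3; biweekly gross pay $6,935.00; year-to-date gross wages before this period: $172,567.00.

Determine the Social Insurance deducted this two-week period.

$53.57

Social Insurance: cap $174,055.00 − YTD $172,567.00 = $1,488.00 subject; 3.6% × $1,488.00 = $53.57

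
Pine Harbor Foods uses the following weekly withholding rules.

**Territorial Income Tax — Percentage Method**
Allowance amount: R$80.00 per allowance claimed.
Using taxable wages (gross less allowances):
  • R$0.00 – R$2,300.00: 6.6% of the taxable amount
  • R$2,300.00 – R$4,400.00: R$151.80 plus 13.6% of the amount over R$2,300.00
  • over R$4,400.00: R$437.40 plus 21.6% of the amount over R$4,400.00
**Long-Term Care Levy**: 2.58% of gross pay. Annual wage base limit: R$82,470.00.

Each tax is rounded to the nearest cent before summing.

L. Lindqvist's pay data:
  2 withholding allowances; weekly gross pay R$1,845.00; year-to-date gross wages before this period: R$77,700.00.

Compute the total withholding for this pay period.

R$158.81

Territorial Income Tax: taxable = R$1,845.00 − 2×R$80.00 = R$1,685.00
  6.6% × R$1,685.00 = R$111.21
Long-Term Care Levy: 2.58% × R$1,845.00 = R$47.60
Total: R$111.21 + R$47.60 = R$158.81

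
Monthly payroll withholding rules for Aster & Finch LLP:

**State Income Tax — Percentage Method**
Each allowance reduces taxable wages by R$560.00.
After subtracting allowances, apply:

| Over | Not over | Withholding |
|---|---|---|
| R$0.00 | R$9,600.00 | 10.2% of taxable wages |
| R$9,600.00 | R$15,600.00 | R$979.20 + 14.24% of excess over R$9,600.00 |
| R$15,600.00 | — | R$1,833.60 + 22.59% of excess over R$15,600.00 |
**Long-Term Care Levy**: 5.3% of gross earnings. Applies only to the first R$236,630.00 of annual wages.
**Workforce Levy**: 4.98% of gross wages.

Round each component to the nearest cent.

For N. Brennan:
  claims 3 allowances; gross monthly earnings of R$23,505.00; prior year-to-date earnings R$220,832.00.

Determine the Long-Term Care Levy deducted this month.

R$837.29

Long-Term Care Levy: cap R$236,630.00 − YTD R$220,832.00 = R$15,798.00 subject; 5.3% × R$15,798.00 = R$837.29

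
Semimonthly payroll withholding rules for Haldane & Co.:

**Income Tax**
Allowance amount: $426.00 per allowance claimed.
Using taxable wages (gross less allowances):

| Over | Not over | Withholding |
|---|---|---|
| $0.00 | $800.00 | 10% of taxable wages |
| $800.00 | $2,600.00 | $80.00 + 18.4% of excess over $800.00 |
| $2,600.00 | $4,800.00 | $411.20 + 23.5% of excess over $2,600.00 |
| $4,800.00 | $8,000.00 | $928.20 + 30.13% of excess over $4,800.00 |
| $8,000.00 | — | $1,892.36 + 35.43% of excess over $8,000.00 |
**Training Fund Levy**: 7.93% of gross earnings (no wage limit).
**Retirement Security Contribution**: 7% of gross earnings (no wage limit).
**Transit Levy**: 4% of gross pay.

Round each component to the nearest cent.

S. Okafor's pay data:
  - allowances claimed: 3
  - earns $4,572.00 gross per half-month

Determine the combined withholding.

$1,439.77

Income Tax: taxable = $4,572.00 − 3×$426.00 = $3,294.00
  $411.20 + 23.5% × ($3,294.00 − $2,600.00) = $411.20 + 23.5% × $694.00 = $574.29
Training Fund Levy: 7.93% × $4,572.00 = $362.56
Retirement Security Contribution: 7% × $4,572.00 = $320.04
Transit Levy: 4% × $4,572.00 = $182.88
Total: $574.29 + $362.56 + $320.04 + $182.88 = $1,439.77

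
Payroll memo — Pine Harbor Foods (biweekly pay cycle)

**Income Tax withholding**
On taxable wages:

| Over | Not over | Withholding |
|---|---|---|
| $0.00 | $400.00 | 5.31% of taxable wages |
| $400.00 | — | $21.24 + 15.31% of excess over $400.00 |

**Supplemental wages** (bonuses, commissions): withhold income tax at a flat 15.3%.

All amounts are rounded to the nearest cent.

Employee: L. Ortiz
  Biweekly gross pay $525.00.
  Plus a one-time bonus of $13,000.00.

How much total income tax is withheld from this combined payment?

$2,029.38

Income Tax: taxable = $525.00
  $21.24 + 15.31% × ($525.00 − $400.00) = $21.24 + 15.31% × $125.00 = $40.38
Supplemental (15.3% flat on bonus): 15.3% × $13,000.00 = $1,989.00
Total income tax: $40.38 + $1,989.00 = $2,029.38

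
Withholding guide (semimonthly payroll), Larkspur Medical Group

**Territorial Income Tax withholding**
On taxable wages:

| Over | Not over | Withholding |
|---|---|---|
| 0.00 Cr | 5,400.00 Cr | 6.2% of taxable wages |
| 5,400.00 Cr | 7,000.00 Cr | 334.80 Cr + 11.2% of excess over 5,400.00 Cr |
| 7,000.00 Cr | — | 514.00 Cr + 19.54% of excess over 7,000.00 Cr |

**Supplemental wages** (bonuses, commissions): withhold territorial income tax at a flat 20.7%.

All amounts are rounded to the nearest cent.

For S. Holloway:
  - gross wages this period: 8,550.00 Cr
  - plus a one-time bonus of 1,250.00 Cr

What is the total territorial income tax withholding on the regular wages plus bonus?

Territorial Income Tax: taxable = 8,550.00 Cr
  514.00 Cr + 19.54% × (8,550.00 Cr − 7,000.00 Cr) = 514.00 Cr + 19.54% × 1,550.00 Cr = 816.87 Cr
Supplemental (20.7% flat on bonus): 20.7% × 1,250.00 Cr = 258.75 Cr
Total territorial income tax: 816.87 Cr + 258.75 Cr = 1,075.62 Cr

1,075.62 Cr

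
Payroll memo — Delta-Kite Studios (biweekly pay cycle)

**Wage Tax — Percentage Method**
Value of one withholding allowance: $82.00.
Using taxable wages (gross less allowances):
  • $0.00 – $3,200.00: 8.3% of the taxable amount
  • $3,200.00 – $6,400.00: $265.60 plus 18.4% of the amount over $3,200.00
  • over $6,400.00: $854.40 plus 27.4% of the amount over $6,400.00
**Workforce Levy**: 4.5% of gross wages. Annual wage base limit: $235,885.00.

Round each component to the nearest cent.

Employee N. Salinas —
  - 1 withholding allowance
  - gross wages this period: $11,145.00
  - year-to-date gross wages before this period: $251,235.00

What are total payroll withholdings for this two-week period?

$2,132.06

Wage Tax: taxable = $11,145.00 − 1×$82.00 = $11,063.00
  $854.40 + 27.4% × ($11,063.00 − $6,400.00) = $854.40 + 27.4% × $4,663.00 = $2,132.06
Workforce Levy: YTD $251,235.00 ≥ cap $235,885.00 → $0.00
Total: $2,132.06 + $0.00 = $2,132.06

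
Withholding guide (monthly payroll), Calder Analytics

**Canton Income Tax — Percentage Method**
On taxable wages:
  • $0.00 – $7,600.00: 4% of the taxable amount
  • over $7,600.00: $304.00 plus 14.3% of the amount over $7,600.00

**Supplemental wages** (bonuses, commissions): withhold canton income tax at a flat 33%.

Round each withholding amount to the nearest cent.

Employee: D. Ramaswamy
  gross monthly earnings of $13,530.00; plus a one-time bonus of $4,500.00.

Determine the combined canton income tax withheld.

$2,636.99

Canton Income Tax: taxable = $13,530.00
  $304.00 + 14.3% × ($13,530.00 − $7,600.00) = $304.00 + 14.3% × $5,930.00 = $1,151.99
Supplemental (33% flat on bonus): 33% × $4,500.00 = $1,485.00
Total canton income tax: $1,151.99 + $1,485.00 = $2,636.99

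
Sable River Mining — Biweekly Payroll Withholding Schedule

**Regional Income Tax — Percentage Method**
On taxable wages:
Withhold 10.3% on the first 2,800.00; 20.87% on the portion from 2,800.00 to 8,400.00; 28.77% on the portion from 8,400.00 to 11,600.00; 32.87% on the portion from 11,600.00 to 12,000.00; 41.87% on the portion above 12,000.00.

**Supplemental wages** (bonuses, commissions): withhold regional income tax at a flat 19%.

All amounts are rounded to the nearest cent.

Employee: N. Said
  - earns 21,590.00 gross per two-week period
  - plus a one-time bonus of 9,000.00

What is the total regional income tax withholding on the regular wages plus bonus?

8,234.57

Regional Income Tax: taxable = 21,590.00
  2,509.24 + 41.87% × (21,590.00 − 12,000.00) = 2,509.24 + 41.87% × 9,590.00 = 6,524.57
Supplemental (19% flat on bonus): 19% × 9,000.00 = 1,710.00
Total regional income tax: 6,524.57 + 1,710.00 = 8,234.57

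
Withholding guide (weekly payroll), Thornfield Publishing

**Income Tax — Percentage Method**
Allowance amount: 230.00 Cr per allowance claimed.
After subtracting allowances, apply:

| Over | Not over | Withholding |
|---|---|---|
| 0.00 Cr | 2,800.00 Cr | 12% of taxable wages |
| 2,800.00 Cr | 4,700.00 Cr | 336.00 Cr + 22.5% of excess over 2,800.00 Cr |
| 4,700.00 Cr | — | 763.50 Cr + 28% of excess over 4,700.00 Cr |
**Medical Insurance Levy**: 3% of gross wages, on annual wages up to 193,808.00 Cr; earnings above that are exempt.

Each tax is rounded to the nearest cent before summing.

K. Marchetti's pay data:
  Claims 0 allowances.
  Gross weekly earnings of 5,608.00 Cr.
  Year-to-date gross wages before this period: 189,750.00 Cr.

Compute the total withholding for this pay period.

1,139.48 Cr

Income Tax: taxable = 5,608.00 Cr
  763.50 Cr + 28% × (5,608.00 Cr − 4,700.00 Cr) = 763.50 Cr + 28% × 908.00 Cr = 1,017.74 Cr
Medical Insurance Levy: cap 193,808.00 Cr − YTD 189,750.00 Cr = 4,058.00 Cr subject; 3% × 4,058.00 Cr = 121.74 Cr
Total: 1,017.74 Cr + 121.74 Cr = 1,139.48 Cr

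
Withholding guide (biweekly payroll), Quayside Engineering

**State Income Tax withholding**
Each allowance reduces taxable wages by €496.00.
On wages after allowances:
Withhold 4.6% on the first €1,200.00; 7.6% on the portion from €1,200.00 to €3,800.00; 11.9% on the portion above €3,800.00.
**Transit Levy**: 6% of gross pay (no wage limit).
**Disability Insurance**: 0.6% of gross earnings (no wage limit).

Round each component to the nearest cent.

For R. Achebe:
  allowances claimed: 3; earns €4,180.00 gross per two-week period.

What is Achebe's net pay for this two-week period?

€3,735.53

State Income Tax: taxable = €4,180.00 − 3×€496.00 = €2,692.00
  €55.20 + 7.6% × (€2,692.00 − €1,200.00) = €55.20 + 7.6% × €1,492.00 = €168.59
Transit Levy: 6% × €4,180.00 = €250.80
Disability Insurance: 0.6% × €4,180.00 = €25.08
Total withheld: €168.59 + €250.80 + €25.08 = €444.47
Net pay: €4,180.00 − €444.47 = €3,735.53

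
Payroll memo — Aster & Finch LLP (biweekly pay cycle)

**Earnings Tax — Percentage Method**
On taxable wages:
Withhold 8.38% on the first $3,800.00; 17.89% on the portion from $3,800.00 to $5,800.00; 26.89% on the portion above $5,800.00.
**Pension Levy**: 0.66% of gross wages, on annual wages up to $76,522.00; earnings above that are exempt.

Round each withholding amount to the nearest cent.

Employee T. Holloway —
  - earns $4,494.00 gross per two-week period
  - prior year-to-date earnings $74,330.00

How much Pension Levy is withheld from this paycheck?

Pension Levy: cap $76,522.00 − YTD $74,330.00 = $2,192.00 subject; 0.66% × $2,192.00 = $14.47

$14.47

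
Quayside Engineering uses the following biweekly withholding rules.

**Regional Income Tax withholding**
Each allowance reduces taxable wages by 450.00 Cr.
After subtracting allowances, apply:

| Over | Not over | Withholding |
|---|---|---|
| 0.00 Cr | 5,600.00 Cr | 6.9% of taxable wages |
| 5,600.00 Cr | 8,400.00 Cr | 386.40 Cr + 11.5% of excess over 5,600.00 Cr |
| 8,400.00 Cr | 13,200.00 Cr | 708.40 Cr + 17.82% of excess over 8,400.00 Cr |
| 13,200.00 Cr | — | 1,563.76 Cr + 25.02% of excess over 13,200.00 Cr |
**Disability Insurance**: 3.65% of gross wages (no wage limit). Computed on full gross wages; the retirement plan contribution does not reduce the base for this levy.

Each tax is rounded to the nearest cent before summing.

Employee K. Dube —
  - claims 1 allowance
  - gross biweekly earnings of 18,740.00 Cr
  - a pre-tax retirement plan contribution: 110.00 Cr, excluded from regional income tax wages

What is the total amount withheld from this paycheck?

3,493.77 Cr

Regional Income Tax: taxable = 18,740.00 Cr − 110.00 Cr − 1×450.00 Cr = 18,180.00 Cr
  1,563.76 Cr + 25.02% × (18,180.00 Cr − 13,200.00 Cr) = 1,563.76 Cr + 25.02% × 4,980.00 Cr = 2,809.76 Cr
Disability Insurance: 3.65% × 18,740.00 Cr = 684.01 Cr
Total: 2,809.76 Cr + 684.01 Cr = 3,493.77 Cr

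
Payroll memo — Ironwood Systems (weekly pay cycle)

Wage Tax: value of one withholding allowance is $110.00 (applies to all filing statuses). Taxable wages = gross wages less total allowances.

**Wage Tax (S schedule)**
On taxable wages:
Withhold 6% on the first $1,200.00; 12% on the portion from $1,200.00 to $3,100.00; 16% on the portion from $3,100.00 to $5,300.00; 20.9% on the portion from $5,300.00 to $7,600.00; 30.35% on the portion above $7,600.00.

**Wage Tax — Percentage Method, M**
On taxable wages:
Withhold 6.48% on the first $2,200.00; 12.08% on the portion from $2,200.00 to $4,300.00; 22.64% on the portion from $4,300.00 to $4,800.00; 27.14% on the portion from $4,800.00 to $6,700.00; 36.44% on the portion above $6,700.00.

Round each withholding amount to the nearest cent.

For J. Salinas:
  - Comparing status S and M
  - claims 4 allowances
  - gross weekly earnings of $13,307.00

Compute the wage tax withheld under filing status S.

Wage Tax (S): taxable = $13,307.00 − 4×$110.00 = $12,867.00
  $1,132.70 + 30.35% × ($12,867.00 − $7,600.00) = $1,132.70 + 30.35% × $5,267.00 = $2,731.23

$2,731.23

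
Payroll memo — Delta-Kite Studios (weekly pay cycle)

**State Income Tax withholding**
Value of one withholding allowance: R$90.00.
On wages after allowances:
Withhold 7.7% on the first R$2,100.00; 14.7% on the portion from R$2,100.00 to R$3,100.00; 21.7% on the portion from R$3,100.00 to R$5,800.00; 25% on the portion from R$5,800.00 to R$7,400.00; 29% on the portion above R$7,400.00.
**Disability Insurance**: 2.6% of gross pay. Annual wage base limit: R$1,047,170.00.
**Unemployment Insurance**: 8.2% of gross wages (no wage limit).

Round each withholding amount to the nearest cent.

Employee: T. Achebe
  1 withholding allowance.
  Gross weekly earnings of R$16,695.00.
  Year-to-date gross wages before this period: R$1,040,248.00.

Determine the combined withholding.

R$5,513.01

State Income Tax: taxable = R$16,695.00 − 1×R$90.00 = R$16,605.00
  R$1,294.60 + 29% × (R$16,605.00 − R$7,400.00) = R$1,294.60 + 29% × R$9,205.00 = R$3,964.05
Disability Insurance: cap R$1,047,170.00 − YTD R$1,040,248.00 = R$6,922.00 subject; 2.6% × R$6,922.00 = R$179.97
Unemployment Insurance: 8.2% × R$16,695.00 = R$1,368.99
Total: R$3,964.05 + R$179.97 + R$1,368.99 = R$5,513.01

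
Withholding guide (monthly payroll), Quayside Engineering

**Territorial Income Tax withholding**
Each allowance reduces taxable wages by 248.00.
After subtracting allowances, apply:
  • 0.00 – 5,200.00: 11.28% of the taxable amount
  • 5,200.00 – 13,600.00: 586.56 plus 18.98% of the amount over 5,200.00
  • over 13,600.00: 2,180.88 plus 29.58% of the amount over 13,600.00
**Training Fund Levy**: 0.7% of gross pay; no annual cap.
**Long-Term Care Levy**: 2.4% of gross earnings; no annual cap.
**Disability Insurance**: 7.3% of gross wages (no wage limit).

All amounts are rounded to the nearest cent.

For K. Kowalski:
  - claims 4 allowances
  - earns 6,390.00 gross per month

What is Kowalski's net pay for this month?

5,101.30

Territorial Income Tax: taxable = 6,390.00 − 4×248.00 = 5,398.00
  586.56 + 18.98% × (5,398.00 − 5,200.00) = 586.56 + 18.98% × 198.00 = 624.14
Training Fund Levy: 0.7% × 6,390.00 = 44.73
Long-Term Care Levy: 2.4% × 6,390.00 = 153.36
Disability Insurance: 7.3% × 6,390.00 = 466.47
Total withheld: 624.14 + 44.73 + 153.36 + 466.47 = 1,288.70
Net pay: 6,390.00 − 1,288.70 = 5,101.30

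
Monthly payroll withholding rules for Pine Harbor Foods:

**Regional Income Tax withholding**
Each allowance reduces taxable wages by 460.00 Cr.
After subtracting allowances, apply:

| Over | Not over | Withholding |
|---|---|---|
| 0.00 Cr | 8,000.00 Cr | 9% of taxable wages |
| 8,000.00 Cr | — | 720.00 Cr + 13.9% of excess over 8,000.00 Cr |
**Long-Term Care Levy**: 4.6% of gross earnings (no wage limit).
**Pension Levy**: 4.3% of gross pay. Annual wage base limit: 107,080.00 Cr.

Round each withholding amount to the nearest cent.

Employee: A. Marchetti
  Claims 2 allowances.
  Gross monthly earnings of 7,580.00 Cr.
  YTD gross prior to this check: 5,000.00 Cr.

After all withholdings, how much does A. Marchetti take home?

Regional Income Tax: taxable = 7,580.00 Cr − 2×460.00 Cr = 6,660.00 Cr
  9% × 6,660.00 Cr = 599.40 Cr
Long-Term Care Levy: 4.6% × 7,580.00 Cr = 348.68 Cr
Pension Levy: 4.3% × 7,580.00 Cr = 325.94 Cr
Total withheld: 599.40 Cr + 348.68 Cr + 325.94 Cr = 1,274.02 Cr
Net pay: 7,580.00 Cr − 1,274.02 Cr = 6,305.98 Cr

6,305.98 Cr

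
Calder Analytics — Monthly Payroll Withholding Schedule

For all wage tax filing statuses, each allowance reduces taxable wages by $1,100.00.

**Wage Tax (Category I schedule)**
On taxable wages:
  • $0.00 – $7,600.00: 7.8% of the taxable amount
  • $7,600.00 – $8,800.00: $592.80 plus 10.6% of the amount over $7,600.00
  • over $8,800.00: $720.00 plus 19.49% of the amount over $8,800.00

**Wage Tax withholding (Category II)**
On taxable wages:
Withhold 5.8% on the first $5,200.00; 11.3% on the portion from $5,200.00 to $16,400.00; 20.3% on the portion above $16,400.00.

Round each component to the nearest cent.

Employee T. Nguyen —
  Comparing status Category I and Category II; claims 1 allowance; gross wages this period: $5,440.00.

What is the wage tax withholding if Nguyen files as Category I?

$338.52

Wage Tax (Category I): taxable = $5,440.00 − 1×$1,100.00 = $4,340.00
  7.8% × $4,340.00 = $338.52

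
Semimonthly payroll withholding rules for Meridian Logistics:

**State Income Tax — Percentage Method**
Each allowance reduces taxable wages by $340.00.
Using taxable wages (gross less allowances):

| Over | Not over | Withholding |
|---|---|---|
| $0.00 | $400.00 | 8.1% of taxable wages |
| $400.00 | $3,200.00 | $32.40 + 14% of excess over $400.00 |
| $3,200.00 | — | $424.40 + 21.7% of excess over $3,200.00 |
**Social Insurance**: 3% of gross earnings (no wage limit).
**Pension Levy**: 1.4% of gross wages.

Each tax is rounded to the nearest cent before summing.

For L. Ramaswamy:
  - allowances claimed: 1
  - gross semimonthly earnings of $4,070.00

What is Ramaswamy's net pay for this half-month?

$3,351.51

State Income Tax: taxable = $4,070.00 − 1×$340.00 = $3,730.00
  $424.40 + 21.7% × ($3,730.00 − $3,200.00) = $424.40 + 21.7% × $530.00 = $539.41
Social Insurance: 3% × $4,070.00 = $122.10
Pension Levy: 1.4% × $4,070.00 = $56.98
Total withheld: $539.41 + $122.10 + $56.98 = $718.49
Net pay: $4,070.00 − $718.49 = $3,351.51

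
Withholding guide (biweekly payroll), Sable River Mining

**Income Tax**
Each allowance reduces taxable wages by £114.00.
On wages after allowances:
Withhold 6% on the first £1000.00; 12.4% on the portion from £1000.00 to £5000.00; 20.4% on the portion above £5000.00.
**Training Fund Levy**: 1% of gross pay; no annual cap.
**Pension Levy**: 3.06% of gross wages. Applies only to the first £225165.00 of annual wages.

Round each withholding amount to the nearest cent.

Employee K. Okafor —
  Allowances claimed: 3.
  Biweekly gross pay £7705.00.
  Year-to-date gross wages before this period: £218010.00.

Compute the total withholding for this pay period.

Income Tax: taxable = £7705.00 − 3×£114.00 = £7363.00
  £556.00 + 20.4% × (£7363.00 − £5000.00) = £556.00 + 20.4% × £2363.00 = £1038.05
Training Fund Levy: 1% × £7705.00 = £77.05
Pension Levy: cap £225165.00 − YTD £218010.00 = £7155.00 subject; 3.06% × £7155.00 = £218.94
Total: £1038.05 + £77.05 + £218.94 = £1334.04

£1334.04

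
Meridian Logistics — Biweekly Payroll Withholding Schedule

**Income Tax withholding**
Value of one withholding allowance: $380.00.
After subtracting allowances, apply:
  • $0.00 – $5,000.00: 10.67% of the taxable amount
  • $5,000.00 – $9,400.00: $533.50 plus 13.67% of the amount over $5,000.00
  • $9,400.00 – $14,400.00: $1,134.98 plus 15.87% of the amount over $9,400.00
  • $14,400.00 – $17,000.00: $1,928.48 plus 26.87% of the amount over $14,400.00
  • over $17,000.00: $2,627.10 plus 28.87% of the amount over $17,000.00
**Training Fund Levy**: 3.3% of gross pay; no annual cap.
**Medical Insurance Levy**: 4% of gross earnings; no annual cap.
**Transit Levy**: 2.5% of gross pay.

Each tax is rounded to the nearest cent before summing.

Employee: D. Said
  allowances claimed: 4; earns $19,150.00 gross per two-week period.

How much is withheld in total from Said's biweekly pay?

Income Tax: taxable = $19,150.00 − 4×$380.00 = $17,630.00
  $2,627.10 + 28.87% × ($17,630.00 − $17,000.00) = $2,627.10 + 28.87% × $630.00 = $2,808.98
Training Fund Levy: 3.3% × $19,150.00 = $631.95
Medical Insurance Levy: 4% × $19,150.00 = $766.00
Transit Levy: 2.5% × $19,150.00 = $478.75
Total: $2,808.98 + $631.95 + $766.00 + $478.75 = $4,685.68

$4,685.68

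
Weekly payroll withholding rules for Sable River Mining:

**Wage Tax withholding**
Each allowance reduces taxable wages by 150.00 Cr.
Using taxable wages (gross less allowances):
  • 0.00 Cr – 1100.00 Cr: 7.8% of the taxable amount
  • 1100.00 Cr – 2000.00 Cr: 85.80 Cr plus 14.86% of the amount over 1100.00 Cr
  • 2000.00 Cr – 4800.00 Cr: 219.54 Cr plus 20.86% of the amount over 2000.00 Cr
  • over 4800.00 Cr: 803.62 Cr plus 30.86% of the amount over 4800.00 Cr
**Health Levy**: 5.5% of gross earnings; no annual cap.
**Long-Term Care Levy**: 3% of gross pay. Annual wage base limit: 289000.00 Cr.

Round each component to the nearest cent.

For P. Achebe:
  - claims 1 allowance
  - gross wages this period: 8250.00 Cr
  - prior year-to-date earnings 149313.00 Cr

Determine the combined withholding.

2523.25 Cr

Wage Tax: taxable = 8250.00 Cr − 1×150.00 Cr = 8100.00 Cr
  803.62 Cr + 30.86% × (8100.00 Cr − 4800.00 Cr) = 803.62 Cr + 30.86% × 3300.00 Cr = 1822.00 Cr
Health Levy: 5.5% × 8250.00 Cr = 453.75 Cr
Long-Term Care Levy: 3% × 8250.00 Cr = 247.50 Cr
Total: 1822.00 Cr + 453.75 Cr + 247.50 Cr = 2523.25 Cr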